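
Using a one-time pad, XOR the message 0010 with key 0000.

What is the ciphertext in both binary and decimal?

Step 1: Write out the XOR operation bit by bit:
  Message: 0010
  Key:     0000
  XOR:     0010
Step 2: Convert to decimal: 0010 = 2.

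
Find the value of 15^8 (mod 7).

Step 1: Compute 15^8 mod 7 step by step, reducing modulo 7 at each step.
  15^1 mod 7 = 1
  15^2 mod 7 = (1 * 15) mod 7 = 1
  15^3 mod 7 = (1 * 15) mod 7 = 1
  15^4 mod 7 = (1 * 15) mod 7 = 1
  15^5 mod 7 = (1 * 15) mod 7 = 1
  15^6 mod 7 = (1 * 15) mod 7 = 1
  15^7 mod 7 = (1 * 15) mod 7 = 1
  15^8 mod 7 = (1 * 15) mod 7 = 1
Step 2: Result = 1.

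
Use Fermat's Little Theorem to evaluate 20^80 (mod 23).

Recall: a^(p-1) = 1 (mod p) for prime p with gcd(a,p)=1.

Step 1: Since 23 is prime, by Fermat's Little Theorem: 20^22 = 1 (mod 23).
Step 2: Reduce exponent: 80 mod 22 = 14.
Step 3: So 20^80 = 20^14 (mod 23).
Step 4: 20^14 mod 23 = 4.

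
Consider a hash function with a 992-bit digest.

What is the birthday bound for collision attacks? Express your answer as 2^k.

Step 1: The birthday paradox gives collision probability ~50% after sqrt(2^n) = 2^(n/2) hashes.
Step 2: For 992-bit output: 2^(992/2) = 2^496.
Step 3: Approximately 2^496 hash computations needed.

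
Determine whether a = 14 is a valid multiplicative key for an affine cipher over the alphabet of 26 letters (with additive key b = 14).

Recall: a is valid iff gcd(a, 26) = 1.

Step 1: Compute gcd(14, 26).
Step 2: gcd(14, 26) = 2.
Since gcd = 2 != 1, 14 shares a common factor with 26, so it cannot be used.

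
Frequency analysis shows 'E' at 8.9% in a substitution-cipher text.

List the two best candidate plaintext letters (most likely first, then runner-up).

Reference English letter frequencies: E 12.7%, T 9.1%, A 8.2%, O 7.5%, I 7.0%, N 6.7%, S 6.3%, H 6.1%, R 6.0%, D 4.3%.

Step 1: Observed frequency of 'E' is 8.9%.
Step 2: Compute distances to each reference frequency and sort:
  T (9.1%): difference = 0.2% <-- BEST
  A (8.2%): difference = 0.7% <-- RUNNER-UP
  O (7.5%): difference = 1.4%
  I (7.0%): difference = 1.9%
  N (6.7%): difference = 2.2%
Step 3: Most likely is 'T' (9.1%, diff 0.2%); second most likely is 'A' (8.2%, diff 0.7%).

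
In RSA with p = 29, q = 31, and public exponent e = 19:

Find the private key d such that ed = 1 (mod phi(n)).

Step 1: n = 29 * 31 = 899.
Step 2: phi(n) = 28 * 30 = 840.
Step 3: Find d such that 19 * d = 1 (mod 840).
Step 4: d = 19^(-1) mod 840 = 619.
Verification: 19 * 619 = 11761 = 14 * 840 + 1.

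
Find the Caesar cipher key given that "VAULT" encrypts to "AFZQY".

Step 1: Compare first letters: V (position 21) -> A (position 0).
Step 2: Shift = (0 - 21) mod 26 = 5.
The shift value is 5.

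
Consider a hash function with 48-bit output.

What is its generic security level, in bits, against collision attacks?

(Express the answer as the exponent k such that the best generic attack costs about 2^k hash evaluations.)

Step 1: The hash has a 48-bit output.
Step 2: Collision resistance means it should be infeasible to find any x != y with h(x) = h(y).
By the birthday bound, a generic collision search succeeds after about sqrt(2^48) = 2^(48/2) = 2^24 evaluations.
Step 3: Security level = 24 bits.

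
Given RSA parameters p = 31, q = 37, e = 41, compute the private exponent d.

Step 1: n = 31 * 37 = 1147.
Step 2: phi(n) = 30 * 36 = 1080.
Step 3: Find d such that 41 * d = 1 (mod 1080).
Step 4: d = 41^(-1) mod 1080 = 1001.
Verification: 41 * 1001 = 41041 = 38 * 1080 + 1.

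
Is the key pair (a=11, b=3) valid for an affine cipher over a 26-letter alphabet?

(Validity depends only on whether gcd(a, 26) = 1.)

Step 1: Compute gcd(11, 26).
Step 2: gcd(11, 26) = 1.
Since gcd = 1, 11 is coprime with 26, so it is a valid key.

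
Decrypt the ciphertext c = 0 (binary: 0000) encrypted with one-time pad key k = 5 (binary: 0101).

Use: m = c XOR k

Step 1: XOR ciphertext with key:
  Ciphertext: 0000
  Key:        0101
  XOR:        0101
Step 2: Plaintext = 0101 = 5 in decimal.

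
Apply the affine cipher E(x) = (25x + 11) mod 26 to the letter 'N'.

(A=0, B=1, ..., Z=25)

Step 1: Convert 'N' to number: x = 13.
Step 2: E(13) = (25 * 13 + 11) mod 26 = 336 mod 26 = 24.
Step 3: Convert 24 back to letter: Y.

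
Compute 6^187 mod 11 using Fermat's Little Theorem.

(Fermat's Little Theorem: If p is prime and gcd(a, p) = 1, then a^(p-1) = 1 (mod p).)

Step 1: Since 11 is prime, by Fermat's Little Theorem: 6^10 = 1 (mod 11).
Step 2: Reduce exponent: 187 mod 10 = 7.
Step 3: So 6^187 = 6^7 (mod 11).
Step 4: 6^7 mod 11 = 8.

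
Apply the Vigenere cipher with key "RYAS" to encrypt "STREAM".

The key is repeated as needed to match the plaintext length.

Step 1: Repeat key to match plaintext length:
  Plaintext: STREAM
  Key:       RYASRY
Step 2: Encrypt each letter:
  S(18) + R(17) = (18+17) mod 26 = 9 = J
  T(19) + Y(24) = (19+24) mod 26 = 17 = R
  R(17) + A(0) = (17+0) mod 26 = 17 = R
  E(4) + S(18) = (4+18) mod 26 = 22 = W
  A(0) + R(17) = (0+17) mod 26 = 17 = R
  M(12) + Y(24) = (12+24) mod 26 = 10 = K
Ciphertext: JRRWRK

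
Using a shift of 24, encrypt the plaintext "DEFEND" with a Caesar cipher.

Step 1: For each letter, shift forward by 24 positions (mod 26).
  D (position 3) -> position (3+24) mod 26 = 1 -> B
  E (position 4) -> position (4+24) mod 26 = 2 -> C
  F (position 5) -> position (5+24) mod 26 = 3 -> D
  E (position 4) -> position (4+24) mod 26 = 2 -> C
  N (position 13) -> position (13+24) mod 26 = 11 -> L
  D (position 3) -> position (3+24) mod 26 = 1 -> B
Result: BCDCLB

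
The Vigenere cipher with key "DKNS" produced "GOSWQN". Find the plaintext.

Step 1: Extend key: DKNSDK
Step 2: Decrypt each letter (c - k) mod 26:
  G(6) - D(3) = (6-3) mod 26 = 3 = D
  O(14) - K(10) = (14-10) mod 26 = 4 = E
  S(18) - N(13) = (18-13) mod 26 = 5 = F
  W(22) - S(18) = (22-18) mod 26 = 4 = E
  Q(16) - D(3) = (16-3) mod 26 = 13 = N
  N(13) - K(10) = (13-10) mod 26 = 3 = D
Plaintext: DEFEND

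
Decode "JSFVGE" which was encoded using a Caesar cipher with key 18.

Step 1: Reverse the shift by subtracting 18 from each letter position.
  J (position 9) -> position (9-18) mod 26 = 17 -> R
  S (position 18) -> position (18-18) mod 26 = 0 -> A
  F (position 5) -> position (5-18) mod 26 = 13 -> N
  V (position 21) -> position (21-18) mod 26 = 3 -> D
  G (position 6) -> position (6-18) mod 26 = 14 -> O
  E (position 4) -> position (4-18) mod 26 = 12 -> M
Decrypted message: RANDOM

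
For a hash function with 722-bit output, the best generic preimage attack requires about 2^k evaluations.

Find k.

Step 1: The hash has a 722-bit output.
Step 2: Preimage resistance means: given a digest h(x), it should be infeasible to find any input that hashes to it.
With a 722-bit output there are 2^722 possible digests, so a generic brute-force preimage search costs about 2^722 evaluations.
Step 3: Security level = 722 bits.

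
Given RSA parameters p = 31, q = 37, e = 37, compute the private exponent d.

Step 1: n = 31 * 37 = 1147.
Step 2: phi(n) = 30 * 36 = 1080.
Step 3: Find d such that 37 * d = 1 (mod 1080).
Step 4: d = 37^(-1) mod 1080 = 613.
Verification: 37 * 613 = 22681 = 21 * 1080 + 1.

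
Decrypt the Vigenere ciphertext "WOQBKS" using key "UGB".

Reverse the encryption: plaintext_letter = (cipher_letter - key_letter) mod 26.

Step 1: Extend key: UGBUGB
Step 2: Decrypt each letter (c - k) mod 26:
  W(22) - U(20) = (22-20) mod 26 = 2 = C
  O(14) - G(6) = (14-6) mod 26 = 8 = I
  Q(16) - B(1) = (16-1) mod 26 = 15 = P
  B(1) - U(20) = (1-20) mod 26 = 7 = H
  K(10) - G(6) = (10-6) mod 26 = 4 = E
  S(18) - B(1) = (18-1) mod 26 = 17 = R
Plaintext: CIPHER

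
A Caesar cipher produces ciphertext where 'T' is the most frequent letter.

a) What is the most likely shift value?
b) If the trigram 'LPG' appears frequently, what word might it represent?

Step 1: In English, 'E' is the most frequent letter (12.7%).
Step 2: The most frequent ciphertext letter is 'T' (position 19).
Step 3: Shift = (19 - 4) mod 26 = 15.
Step 4: Decrypt 'LPG' by shifting back 15:
  L -> W
  P -> A
  G -> R
Step 5: 'LPG' decrypts to 'WAR'.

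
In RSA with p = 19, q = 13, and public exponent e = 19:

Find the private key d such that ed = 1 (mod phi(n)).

Step 1: n = 19 * 13 = 247.
Step 2: phi(n) = 18 * 12 = 216.
Step 3: Find d such that 19 * d = 1 (mod 216).
Step 4: d = 19^(-1) mod 216 = 91.
Verification: 19 * 91 = 1729 = 8 * 216 + 1.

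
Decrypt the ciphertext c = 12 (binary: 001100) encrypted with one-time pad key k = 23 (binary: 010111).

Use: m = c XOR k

Step 1: XOR ciphertext with key:
  Ciphertext: 001100
  Key:        010111
  XOR:        011011
Step 2: Plaintext = 011011 = 27 in decimal.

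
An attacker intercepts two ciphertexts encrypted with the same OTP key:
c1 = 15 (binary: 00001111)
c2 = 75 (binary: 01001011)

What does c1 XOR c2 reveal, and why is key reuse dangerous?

Step 1: c1 XOR c2 = (m1 XOR k) XOR (m2 XOR k).
Step 2: By XOR associativity/commutativity: = m1 XOR m2 XOR k XOR k = m1 XOR m2.
Step 3: 00001111 XOR 01001011 = 01000100 = 68.
Step 4: The key cancels out! An attacker learns m1 XOR m2 = 68, revealing the relationship between plaintexts.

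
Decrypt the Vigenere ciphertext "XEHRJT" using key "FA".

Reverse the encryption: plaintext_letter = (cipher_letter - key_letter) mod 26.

Step 1: Extend key: FAFAFA
Step 2: Decrypt each letter (c - k) mod 26:
  X(23) - F(5) = (23-5) mod 26 = 18 = S
  E(4) - A(0) = (4-0) mod 26 = 4 = E
  H(7) - F(5) = (7-5) mod 26 = 2 = C
  R(17) - A(0) = (17-0) mod 26 = 17 = R
  J(9) - F(5) = (9-5) mod 26 = 4 = E
  T(19) - A(0) = (19-0) mod 26 = 19 = T
Plaintext: SECRET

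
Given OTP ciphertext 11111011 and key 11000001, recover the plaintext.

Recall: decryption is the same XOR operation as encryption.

Step 1: XOR ciphertext with key:
  Ciphertext: 11111011
  Key:        11000001
  XOR:        00111010
Step 2: Plaintext = 00111010 = 58 in decimal.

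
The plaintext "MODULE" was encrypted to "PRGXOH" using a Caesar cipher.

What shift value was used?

Step 1: Compare first letters: M (position 12) -> P (position 15).
Step 2: Shift = (15 - 12) mod 26 = 3.
The shift value is 3.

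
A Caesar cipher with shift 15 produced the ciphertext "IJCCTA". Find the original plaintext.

Step 1: Reverse the shift by subtracting 15 from each letter position.
  I (position 8) -> position (8-15) mod 26 = 19 -> T
  J (position 9) -> position (9-15) mod 26 = 20 -> U
  C (position 2) -> position (2-15) mod 26 = 13 -> N
  C (position 2) -> position (2-15) mod 26 = 13 -> N
  T (position 19) -> position (19-15) mod 26 = 4 -> E
  A (position 0) -> position (0-15) mod 26 = 11 -> L
Decrypted message: TUNNEL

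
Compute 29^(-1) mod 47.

Step 1: We need x such that 29 * x = 1 (mod 47).
Step 2: Using the extended Euclidean algorithm or trial:
  29 * 13 = 377 = 8 * 47 + 1.
Step 3: Since 377 mod 47 = 1, the inverse is x = 13.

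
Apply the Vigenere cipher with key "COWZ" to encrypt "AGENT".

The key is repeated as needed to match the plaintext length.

Step 1: Repeat key to match plaintext length:
  Plaintext: AGENT
  Key:       COWZC
Step 2: Encrypt each letter:
  A(0) + C(2) = (0+2) mod 26 = 2 = C
  G(6) + O(14) = (6+14) mod 26 = 20 = U
  E(4) + W(22) = (4+22) mod 26 = 0 = A
  N(13) + Z(25) = (13+25) mod 26 = 12 = M
  T(19) + C(2) = (19+2) mod 26 = 21 = V
Ciphertext: CUAMV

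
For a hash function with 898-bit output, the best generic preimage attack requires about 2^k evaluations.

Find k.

Step 1: The hash has a 898-bit output.
Step 2: Preimage resistance means: given a digest h(x), it should be infeasible to find any input that hashes to it.
With a 898-bit output there are 2^898 possible digests, so a generic brute-force preimage search costs about 2^898 evaluations.
Step 3: Security level = 898 bits.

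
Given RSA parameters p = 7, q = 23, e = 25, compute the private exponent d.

Step 1: n = 7 * 23 = 161.
Step 2: phi(n) = 6 * 22 = 132.
Step 3: Find d such that 25 * d = 1 (mod 132).
Step 4: d = 25^(-1) mod 132 = 37.
Verification: 25 * 37 = 925 = 7 * 132 + 1.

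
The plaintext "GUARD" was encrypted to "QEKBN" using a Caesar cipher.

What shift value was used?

Step 1: Compare first letters: G (position 6) -> Q (position 16).
Step 2: Shift = (16 - 6) mod 26 = 10.
The shift value is 10.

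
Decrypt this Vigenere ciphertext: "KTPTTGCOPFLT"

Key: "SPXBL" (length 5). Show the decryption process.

Step 1: Key 'SPXBL' has length 5. Extended key: SPXBLSPXBLSP
Step 2: Decrypt each position:
  K(10) - S(18) = 18 = S
  T(19) - P(15) = 4 = E
  P(15) - X(23) = 18 = S
  T(19) - B(1) = 18 = S
  T(19) - L(11) = 8 = I
  G(6) - S(18) = 14 = O
  C(2) - P(15) = 13 = N
  O(14) - X(23) = 17 = R
  P(15) - B(1) = 14 = O
  F(5) - L(11) = 20 = U
  L(11) - S(18) = 19 = T
  T(19) - P(15) = 4 = E
Plaintext: SESSIONROUTE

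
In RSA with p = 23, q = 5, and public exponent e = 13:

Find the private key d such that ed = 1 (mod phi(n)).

Step 1: n = 23 * 5 = 115.
Step 2: phi(n) = 22 * 4 = 88.
Step 3: Find d such that 13 * d = 1 (mod 88).
Step 4: d = 13^(-1) mod 88 = 61.
Verification: 13 * 61 = 793 = 9 * 88 + 1.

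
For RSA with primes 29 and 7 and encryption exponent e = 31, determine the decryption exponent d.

Step 1: n = 29 * 7 = 203.
Step 2: phi(n) = 28 * 6 = 168.
Step 3: Find d such that 31 * d = 1 (mod 168).
Step 4: d = 31^(-1) mod 168 = 103.
Verification: 31 * 103 = 3193 = 19 * 168 + 1.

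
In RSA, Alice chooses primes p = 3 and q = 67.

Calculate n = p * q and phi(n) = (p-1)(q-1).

Step 1: n = p * q = 3 * 67 = 201.
Step 2: phi(n) = (p-1)(q-1) = 2 * 66 = 132.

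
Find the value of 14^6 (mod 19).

Step 1: Compute 14^6 mod 19 step by step, reducing modulo 19 at each step.
  14^1 mod 19 = 14
  14^2 mod 19 = (14 * 14) mod 19 = 6
  14^3 mod 19 = (6 * 14) mod 19 = 8
  14^4 mod 19 = (8 * 14) mod 19 = 17
  14^5 mod 19 = (17 * 14) mod 19 = 10
  14^6 mod 19 = (10 * 14) mod 19 = 7
Step 2: Result = 7.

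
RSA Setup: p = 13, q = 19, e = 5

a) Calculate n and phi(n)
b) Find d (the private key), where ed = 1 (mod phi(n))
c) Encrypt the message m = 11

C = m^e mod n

Step 1: n = 13 * 19 = 247.
Step 2: phi(n) = (13-1)(19-1) = 12 * 18 = 216.
Step 3: Find d = 5^(-1) mod 216 = 173.
  Verify: 5 * 173 = 865 = 1 (mod 216).
Step 4: C = 11^5 mod 247 = 7.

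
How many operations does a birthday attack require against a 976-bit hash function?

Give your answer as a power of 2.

Step 1: The birthday paradox gives collision probability ~50% after sqrt(2^n) = 2^(n/2) hashes.
Step 2: For 976-bit output: 2^(976/2) = 2^488.
Step 3: Approximately 2^488 hash computations needed.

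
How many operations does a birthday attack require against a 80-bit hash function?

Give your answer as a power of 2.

Step 1: The birthday paradox gives collision probability ~50% after sqrt(2^n) = 2^(n/2) hashes.
Step 2: For 80-bit output: 2^(80/2) = 2^40.
Step 3: Approximately 2^40 hash computations needed.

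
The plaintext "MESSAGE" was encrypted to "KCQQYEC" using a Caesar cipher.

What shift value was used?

Step 1: Compare first letters: M (position 12) -> K (position 10).
Step 2: Shift = (10 - 12) mod 26 = 24.
The shift value is 24.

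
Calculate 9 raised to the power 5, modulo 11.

Step 1: Compute 9^5 mod 11 step by step, reducing modulo 11 at each step.
  9^1 mod 11 = 9
  9^2 mod 11 = (9 * 9) mod 11 = 4
  9^3 mod 11 = (4 * 9) mod 11 = 3
  9^4 mod 11 = (3 * 9) mod 11 = 5
  9^5 mod 11 = (5 * 9) mod 11 = 1
Step 2: Result = 1.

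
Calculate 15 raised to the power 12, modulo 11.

Step 1: Compute 15^12 mod 11 step by step, reducing modulo 11 at each step.
  15^1 mod 11 = 4
  15^2 mod 11 = (4 * 15) mod 11 = 5
  15^3 mod 11 = (5 * 15) mod 11 = 9
  15^4 mod 11 = (9 * 15) mod 11 = 3
  15^5 mod 11 = (3 * 15) mod 11 = 1
  15^6 mod 11 = (1 * 15) mod 11 = 4
  15^7 mod 11 = (4 * 15) mod 11 = 5
  15^8 mod 11 = (5 * 15) mod 11 = 9
  15^9 mod 11 = (9 * 15) mod 11 = 3
  15^10 mod 11 = (3 * 15) mod 11 = 1
  15^11 mod 11 = (1 * 15) mod 11 = 4
  15^12 mod 11 = (4 * 15) mod 11 = 5
Step 2: Result = 5.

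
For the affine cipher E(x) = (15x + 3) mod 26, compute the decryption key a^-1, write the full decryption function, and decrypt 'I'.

Step 1: Find a^-1, the modular inverse of 15 mod 26.
Step 2: We need 15 * a^-1 = 1 (mod 26).
Step 3: 15 * 7 = 105 = 4 * 26 + 1, so a^-1 = 7.
Step 4: D(y) = 7(y - 3) mod 26.
Step 5: Apply to 'I' (y = 8): D(8) = 7 * (8 - 3) mod 26 = 7 * 5 mod 26 = 9 -> 'J'.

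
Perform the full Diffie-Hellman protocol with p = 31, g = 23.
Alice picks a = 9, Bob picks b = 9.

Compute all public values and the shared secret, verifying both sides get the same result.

Step 1: A = g^a mod p = 23^9 mod 31 = 27.
Step 2: B = g^b mod p = 23^9 mod 31 = 27.
Step 3: Alice computes s = B^a mod p = 27^9 mod 31 = 23.
Step 4: Bob computes s = A^b mod p = 27^9 mod 31 = 23.
Both sides agree: shared secret = 23.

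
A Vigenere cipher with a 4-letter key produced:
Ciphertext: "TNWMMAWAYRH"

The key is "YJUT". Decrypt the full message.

Step 1: Key 'YJUT' has length 4. Extended key: YJUTYJUTYJU
Step 2: Decrypt each position:
  T(19) - Y(24) = 21 = V
  N(13) - J(9) = 4 = E
  W(22) - U(20) = 2 = C
  M(12) - T(19) = 19 = T
  M(12) - Y(24) = 14 = O
  A(0) - J(9) = 17 = R
  W(22) - U(20) = 2 = C
  A(0) - T(19) = 7 = H
  Y(24) - Y(24) = 0 = A
  R(17) - J(9) = 8 = I
  H(7) - U(20) = 13 = N
Plaintext: VECTORCHAIN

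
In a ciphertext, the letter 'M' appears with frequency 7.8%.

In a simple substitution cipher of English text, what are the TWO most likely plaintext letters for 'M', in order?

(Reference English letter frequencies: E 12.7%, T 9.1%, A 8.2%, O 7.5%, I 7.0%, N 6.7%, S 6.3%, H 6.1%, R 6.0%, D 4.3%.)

Step 1: Observed frequency of 'M' is 7.8%.
Step 2: Compute distances to each reference frequency and sort:
  O (7.5%): difference = 0.3% <-- BEST
  A (8.2%): difference = 0.4% <-- RUNNER-UP
  I (7.0%): difference = 0.8%
  N (6.7%): difference = 1.1%
  T (9.1%): difference = 1.3%
Step 3: Most likely is 'O' (7.5%, diff 0.3%); second most likely is 'A' (8.2%, diff 0.4%).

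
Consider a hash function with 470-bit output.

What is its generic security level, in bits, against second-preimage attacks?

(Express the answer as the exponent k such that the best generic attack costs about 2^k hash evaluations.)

Step 1: The hash has a 470-bit output.
Step 2: Second-preimage resistance means: given a specific input x, it should be infeasible to find a different y with h(y) = h(x).
With a 470-bit output, a generic search for a second preimage costs about 2^470 evaluations (each trial matches the fixed target with probability 2^-470).
Step 3: Security level = 470 bits.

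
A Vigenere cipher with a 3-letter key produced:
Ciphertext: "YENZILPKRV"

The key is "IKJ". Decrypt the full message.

Step 1: Key 'IKJ' has length 3. Extended key: IKJIKJIKJI
Step 2: Decrypt each position:
  Y(24) - I(8) = 16 = Q
  E(4) - K(10) = 20 = U
  N(13) - J(9) = 4 = E
  Z(25) - I(8) = 17 = R
  I(8) - K(10) = 24 = Y
  L(11) - J(9) = 2 = C
  P(15) - I(8) = 7 = H
  K(10) - K(10) = 0 = A
  R(17) - J(9) = 8 = I
  V(21) - I(8) = 13 = N
Plaintext: QUERYCHAIN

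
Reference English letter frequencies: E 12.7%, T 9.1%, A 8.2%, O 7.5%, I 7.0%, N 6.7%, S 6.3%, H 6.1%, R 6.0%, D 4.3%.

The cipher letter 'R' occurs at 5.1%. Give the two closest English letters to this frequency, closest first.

Step 1: Observed frequency of 'R' is 5.1%.
Step 2: Compute distances to each reference frequency and sort:
  D (4.3%): difference = 0.8% <-- BEST
  R (6.0%): difference = 0.9% <-- RUNNER-UP
  H (6.1%): difference = 1.0%
  S (6.3%): difference = 1.2%
  N (6.7%): difference = 1.6%
Step 3: Most likely is 'D' (4.3%, diff 0.8%); second most likely is 'R' (6.0%, diff 0.9%).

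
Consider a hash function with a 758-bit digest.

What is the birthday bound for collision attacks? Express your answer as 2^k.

Step 1: The birthday paradox gives collision probability ~50% after sqrt(2^n) = 2^(n/2) hashes.
Step 2: For 758-bit output: 2^(758/2) = 2^379.
Step 3: Approximately 2^379 hash computations needed.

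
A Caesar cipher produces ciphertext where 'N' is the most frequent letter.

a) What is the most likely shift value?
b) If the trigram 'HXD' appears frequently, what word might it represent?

Step 1: In English, 'E' is the most frequent letter (12.7%).
Step 2: The most frequent ciphertext letter is 'N' (position 13).
Step 3: Shift = (13 - 4) mod 26 = 9.
Step 4: Decrypt 'HXD' by shifting back 9:
  H -> Y
  X -> O
  D -> U
Step 5: 'HXD' decrypts to 'YOU'.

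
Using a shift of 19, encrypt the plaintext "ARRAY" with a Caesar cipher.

Step 1: For each letter, shift forward by 19 positions (mod 26).
  A (position 0) -> position (0+19) mod 26 = 19 -> T
  R (position 17) -> position (17+19) mod 26 = 10 -> K
  R (position 17) -> position (17+19) mod 26 = 10 -> K
  A (position 0) -> position (0+19) mod 26 = 19 -> T
  Y (position 24) -> position (24+19) mod 26 = 17 -> R
Result: TKKTR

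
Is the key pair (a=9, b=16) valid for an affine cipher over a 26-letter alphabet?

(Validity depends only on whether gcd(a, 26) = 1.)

Step 1: Compute gcd(9, 26).
Step 2: gcd(9, 26) = 1.
Since gcd = 1, 9 is coprime with 26, so it is a valid key.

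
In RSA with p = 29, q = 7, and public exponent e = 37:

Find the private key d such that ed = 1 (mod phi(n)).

Step 1: n = 29 * 7 = 203.
Step 2: phi(n) = 28 * 6 = 168.
Step 3: Find d such that 37 * d = 1 (mod 168).
Step 4: d = 37^(-1) mod 168 = 109.
Verification: 37 * 109 = 4033 = 24 * 168 + 1.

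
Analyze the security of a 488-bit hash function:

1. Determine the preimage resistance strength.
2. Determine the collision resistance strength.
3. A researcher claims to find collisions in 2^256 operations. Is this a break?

Step 1: Preimage resistance requires brute-force of 2^488 operations.
Step 2: Collision resistance (birthday bound) = 2^(488/2) = 2^244.
Step 3: The claimed attack costs 2^256 operations.
Step 4: Since 2^256 >= 2^244, the claimed attack is no faster than the generic birthday attack, so this does not break collision resistance.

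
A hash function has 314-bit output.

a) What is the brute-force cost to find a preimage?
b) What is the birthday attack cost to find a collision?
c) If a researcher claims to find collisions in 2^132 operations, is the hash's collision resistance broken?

Step 1: Preimage resistance requires brute-force of 2^314 operations.
Step 2: Collision resistance (birthday bound) = 2^(314/2) = 2^157.
Step 3: The claimed attack costs 2^132 operations.
Step 4: Since 2^132 < 2^157, the claimed attack beats the generic birthday bound, so collision resistance is broken.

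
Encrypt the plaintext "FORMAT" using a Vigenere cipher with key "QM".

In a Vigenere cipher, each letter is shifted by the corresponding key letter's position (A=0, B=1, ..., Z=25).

Step 1: Repeat key to match plaintext length:
  Plaintext: FORMAT
  Key:       QMQMQM
Step 2: Encrypt each letter:
  F(5) + Q(16) = (5+16) mod 26 = 21 = V
  O(14) + M(12) = (14+12) mod 26 = 0 = A
  R(17) + Q(16) = (17+16) mod 26 = 7 = H
  M(12) + M(12) = (12+12) mod 26 = 24 = Y
  A(0) + Q(16) = (0+16) mod 26 = 16 = Q
  T(19) + M(12) = (19+12) mod 26 = 5 = F
Ciphertext: VAHYQF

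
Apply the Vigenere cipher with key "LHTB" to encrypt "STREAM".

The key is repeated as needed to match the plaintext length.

Step 1: Repeat key to match plaintext length:
  Plaintext: STREAM
  Key:       LHTBLH
Step 2: Encrypt each letter:
  S(18) + L(11) = (18+11) mod 26 = 3 = D
  T(19) + H(7) = (19+7) mod 26 = 0 = A
  R(17) + T(19) = (17+19) mod 26 = 10 = K
  E(4) + B(1) = (4+1) mod 26 = 5 = F
  A(0) + L(11) = (0+11) mod 26 = 11 = L
  M(12) + H(7) = (12+7) mod 26 = 19 = T
Ciphertext: DAKFLT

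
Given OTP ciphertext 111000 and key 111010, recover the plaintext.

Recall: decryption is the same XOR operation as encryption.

Step 1: XOR ciphertext with key:
  Ciphertext: 111000
  Key:        111010
  XOR:        000010
Step 2: Plaintext = 000010 = 2 in decimal.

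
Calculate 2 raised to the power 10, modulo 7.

Step 1: Compute 2^10 mod 7 step by step, reducing modulo 7 at each step.
  2^1 mod 7 = 2
  2^2 mod 7 = (2 * 2) mod 7 = 4
  2^3 mod 7 = (4 * 2) mod 7 = 1
  2^4 mod 7 = (1 * 2) mod 7 = 2
  2^5 mod 7 = (2 * 2) mod 7 = 4
  2^6 mod 7 = (4 * 2) mod 7 = 1
  2^7 mod 7 = (1 * 2) mod 7 = 2
  2^8 mod 7 = (2 * 2) mod 7 = 4
  2^9 mod 7 = (4 * 2) mod 7 = 1
  2^10 mod 7 = (1 * 2) mod 7 = 2
Step 2: Result = 2.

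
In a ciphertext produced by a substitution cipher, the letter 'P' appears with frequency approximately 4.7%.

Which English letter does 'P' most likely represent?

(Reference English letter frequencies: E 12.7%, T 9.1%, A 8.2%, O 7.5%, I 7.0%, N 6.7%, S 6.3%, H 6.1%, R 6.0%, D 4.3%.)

Step 1: The observed frequency is 4.7%.
Step 2: Compare with English frequencies:
  E: 12.7% (difference: 8.0%)
  T: 9.1% (difference: 4.4%)
  A: 8.2% (difference: 3.5%)
  O: 7.5% (difference: 2.8%)
  I: 7.0% (difference: 2.3%)
  N: 6.7% (difference: 2.0%)
  S: 6.3% (difference: 1.6%)
  H: 6.1% (difference: 1.4%)
  R: 6.0% (difference: 1.3%)
  D: 4.3% (difference: 0.4%) <-- closest
Step 3: 'P' most likely represents 'D' (frequency 4.3%).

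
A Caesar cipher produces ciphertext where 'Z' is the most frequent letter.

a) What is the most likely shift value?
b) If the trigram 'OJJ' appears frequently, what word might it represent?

Step 1: In English, 'E' is the most frequent letter (12.7%).
Step 2: The most frequent ciphertext letter is 'Z' (position 25).
Step 3: Shift = (25 - 4) mod 26 = 21.
Step 4: Decrypt 'OJJ' by shifting back 21:
  O -> T
  J -> O
  J -> O
Step 5: 'OJJ' decrypts to 'TOO'.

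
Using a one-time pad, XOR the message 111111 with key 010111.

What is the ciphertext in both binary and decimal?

Step 1: Write out the XOR operation bit by bit:
  Message: 111111
  Key:     010111
  XOR:     101000
Step 2: Convert to decimal: 101000 = 40.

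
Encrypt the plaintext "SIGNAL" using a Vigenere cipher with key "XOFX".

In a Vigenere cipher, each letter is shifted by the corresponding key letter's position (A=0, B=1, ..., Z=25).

Step 1: Repeat key to match plaintext length:
  Plaintext: SIGNAL
  Key:       XOFXXO
Step 2: Encrypt each letter:
  S(18) + X(23) = (18+23) mod 26 = 15 = P
  I(8) + O(14) = (8+14) mod 26 = 22 = W
  G(6) + F(5) = (6+5) mod 26 = 11 = L
  N(13) + X(23) = (13+23) mod 26 = 10 = K
  A(0) + X(23) = (0+23) mod 26 = 23 = X
  L(11) + O(14) = (11+14) mod 26 = 25 = Z
Ciphertext: PWLKXZ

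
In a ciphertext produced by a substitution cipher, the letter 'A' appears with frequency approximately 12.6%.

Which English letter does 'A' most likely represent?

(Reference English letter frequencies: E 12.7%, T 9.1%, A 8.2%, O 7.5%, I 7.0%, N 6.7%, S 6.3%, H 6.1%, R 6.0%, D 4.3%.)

Step 1: The observed frequency is 12.6%.
Step 2: Compare with English frequencies:
  E: 12.7% (difference: 0.1%) <-- closest
  T: 9.1% (difference: 3.5%)
  A: 8.2% (difference: 4.4%)
  O: 7.5% (difference: 5.1%)
  I: 7.0% (difference: 5.6%)
  N: 6.7% (difference: 5.9%)
  S: 6.3% (difference: 6.3%)
  H: 6.1% (difference: 6.5%)
  R: 6.0% (difference: 6.6%)
  D: 4.3% (difference: 8.3%)
Step 3: 'A' most likely represents 'E' (frequency 12.7%).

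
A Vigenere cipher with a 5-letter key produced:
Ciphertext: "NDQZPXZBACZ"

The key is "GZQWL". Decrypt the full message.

Step 1: Key 'GZQWL' has length 5. Extended key: GZQWLGZQWLG
Step 2: Decrypt each position:
  N(13) - G(6) = 7 = H
  D(3) - Z(25) = 4 = E
  Q(16) - Q(16) = 0 = A
  Z(25) - W(22) = 3 = D
  P(15) - L(11) = 4 = E
  X(23) - G(6) = 17 = R
  Z(25) - Z(25) = 0 = A
  B(1) - Q(16) = 11 = L
  A(0) - W(22) = 4 = E
  C(2) - L(11) = 17 = R
  Z(25) - G(6) = 19 = T
Plaintext: HEADERALERT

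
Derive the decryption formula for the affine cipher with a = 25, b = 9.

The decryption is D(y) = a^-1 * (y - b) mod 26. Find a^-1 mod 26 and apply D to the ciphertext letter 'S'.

Step 1: Find a^-1, the modular inverse of 25 mod 26.
Step 2: We need 25 * a^-1 = 1 (mod 26).
Step 3: 25 * 25 = 625 = 24 * 26 + 1, so a^-1 = 25.
Step 4: D(y) = 25(y - 9) mod 26.
Step 5: Apply to 'S' (y = 18): D(18) = 25 * (18 - 9) mod 26 = 25 * 9 mod 26 = 17 -> 'R'.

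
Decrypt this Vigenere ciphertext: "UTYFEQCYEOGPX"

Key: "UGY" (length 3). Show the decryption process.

Step 1: Key 'UGY' has length 3. Extended key: UGYUGYUGYUGYU
Step 2: Decrypt each position:
  U(20) - U(20) = 0 = A
  T(19) - G(6) = 13 = N
  Y(24) - Y(24) = 0 = A
  F(5) - U(20) = 11 = L
  E(4) - G(6) = 24 = Y
  Q(16) - Y(24) = 18 = S
  C(2) - U(20) = 8 = I
  Y(24) - G(6) = 18 = S
  E(4) - Y(24) = 6 = G
  O(14) - U(20) = 20 = U
  G(6) - G(6) = 0 = A
  P(15) - Y(24) = 17 = R
  X(23) - U(20) = 3 = D
Plaintext: ANALYSISGUARD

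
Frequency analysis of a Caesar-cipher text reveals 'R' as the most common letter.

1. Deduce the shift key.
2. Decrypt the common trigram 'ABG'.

Step 1: In English, 'E' is the most frequent letter (12.7%).
Step 2: The most frequent ciphertext letter is 'R' (position 17).
Step 3: Shift = (17 - 4) mod 26 = 13.
Step 4: Decrypt 'ABG' by shifting back 13:
  A -> N
  B -> O
  G -> T
Step 5: 'ABG' decrypts to 'NOT'.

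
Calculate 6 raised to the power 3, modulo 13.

Step 1: Compute 6^3 mod 13 step by step, reducing modulo 13 at each step.
  6^1 mod 13 = 6
  6^2 mod 13 = (6 * 6) mod 13 = 10
  6^3 mod 13 = (10 * 6) mod 13 = 8
Step 2: Result = 8.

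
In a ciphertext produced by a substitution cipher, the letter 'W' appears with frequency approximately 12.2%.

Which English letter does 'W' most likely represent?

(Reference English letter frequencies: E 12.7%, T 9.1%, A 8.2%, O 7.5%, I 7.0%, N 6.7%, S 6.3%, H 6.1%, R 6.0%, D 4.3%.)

Step 1: The observed frequency is 12.2%.
Step 2: Compare with English frequencies:
  E: 12.7% (difference: 0.5%) <-- closest
  T: 9.1% (difference: 3.1%)
  A: 8.2% (difference: 4.0%)
  O: 7.5% (difference: 4.7%)
  I: 7.0% (difference: 5.2%)
  N: 6.7% (difference: 5.5%)
  S: 6.3% (difference: 5.9%)
  H: 6.1% (difference: 6.1%)
  R: 6.0% (difference: 6.2%)
  D: 4.3% (difference: 7.9%)
Step 3: 'W' most likely represents 'E' (frequency 12.7%).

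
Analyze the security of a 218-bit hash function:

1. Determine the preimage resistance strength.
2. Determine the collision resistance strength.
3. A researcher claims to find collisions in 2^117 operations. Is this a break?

Step 1: Preimage resistance requires brute-force of 2^218 operations.
Step 2: Collision resistance (birthday bound) = 2^(218/2) = 2^109.
Step 3: The claimed attack costs 2^117 operations.
Step 4: Since 2^117 >= 2^109, the claimed attack is no faster than the generic birthday attack, so this does not break collision resistance.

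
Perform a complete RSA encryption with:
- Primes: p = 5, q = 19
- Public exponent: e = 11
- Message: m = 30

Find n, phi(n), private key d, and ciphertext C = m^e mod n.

Step 1: n = 5 * 19 = 95.
Step 2: phi(n) = (5-1)(19-1) = 4 * 18 = 72.
Step 3: Find d = 11^(-1) mod 72 = 59.
  Verify: 11 * 59 = 649 = 1 (mod 72).
Step 4: C = 30^11 mod 95 = 45.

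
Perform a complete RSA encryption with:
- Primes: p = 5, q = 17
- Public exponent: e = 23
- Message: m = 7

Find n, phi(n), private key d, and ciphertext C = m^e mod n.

Step 1: n = 5 * 17 = 85.
Step 2: phi(n) = (5-1)(17-1) = 4 * 16 = 64.
Step 3: Find d = 23^(-1) mod 64 = 39.
  Verify: 23 * 39 = 897 = 1 (mod 64).
Step 4: C = 7^23 mod 85 = 63.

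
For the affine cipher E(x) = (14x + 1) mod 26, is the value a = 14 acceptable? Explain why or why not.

Step 1: Compute gcd(14, 26).
Step 2: gcd(14, 26) = 2.
Since gcd = 2 != 1, 14 shares a common factor with 26, so it cannot be used.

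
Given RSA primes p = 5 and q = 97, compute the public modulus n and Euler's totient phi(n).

Step 1: n = p * q = 5 * 97 = 485.
Step 2: phi(n) = (p-1)(q-1) = 4 * 96 = 384.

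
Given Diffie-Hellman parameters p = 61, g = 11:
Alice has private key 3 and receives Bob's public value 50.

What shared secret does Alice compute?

Step 1: s = B^a mod p = 50^3 mod 61.
  50^1 mod 61 = 50
  50^2 mod 61 = (50 * 50) mod 61 = 60
  50^3 mod 61 = (60 * 50) mod 61 = 11
Result: shared secret = 11.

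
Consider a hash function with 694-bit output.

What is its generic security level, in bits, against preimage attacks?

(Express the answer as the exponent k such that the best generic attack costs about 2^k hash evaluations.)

Step 1: The hash has a 694-bit output.
Step 2: Preimage resistance means: given a digest h(x), it should be infeasible to find any input that hashes to it.
With a 694-bit output there are 2^694 possible digests, so a generic brute-force preimage search costs about 2^694 evaluations.
Step 3: Security level = 694 bits.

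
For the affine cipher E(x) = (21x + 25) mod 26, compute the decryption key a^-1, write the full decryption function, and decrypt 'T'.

Step 1: Find a^-1, the modular inverse of 21 mod 26.
Step 2: We need 21 * a^-1 = 1 (mod 26).
Step 3: 21 * 5 = 105 = 4 * 26 + 1, so a^-1 = 5.
Step 4: D(y) = 5(y - 25) mod 26.
Step 5: Apply to 'T' (y = 19): D(19) = 5 * (19 - 25) mod 26 = 5 * -6 mod 26 = 22 -> 'W'.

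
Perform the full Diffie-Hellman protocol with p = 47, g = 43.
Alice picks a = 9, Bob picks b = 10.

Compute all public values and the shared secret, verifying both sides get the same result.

Step 1: A = g^a mod p = 43^9 mod 47 = 22.
Step 2: B = g^b mod p = 43^10 mod 47 = 6.
Step 3: Alice computes s = B^a mod p = 6^9 mod 47 = 3.
Step 4: Bob computes s = A^b mod p = 22^10 mod 47 = 3.
Both sides agree: shared secret = 3.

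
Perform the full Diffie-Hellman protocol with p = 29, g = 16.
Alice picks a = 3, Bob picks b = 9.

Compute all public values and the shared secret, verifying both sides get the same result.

Step 1: A = g^a mod p = 16^3 mod 29 = 7.
Step 2: B = g^b mod p = 16^9 mod 29 = 24.
Step 3: Alice computes s = B^a mod p = 24^3 mod 29 = 20.
Step 4: Bob computes s = A^b mod p = 7^9 mod 29 = 20.
Both sides agree: shared secret = 20.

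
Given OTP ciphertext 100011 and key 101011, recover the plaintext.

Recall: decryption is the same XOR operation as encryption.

Step 1: XOR ciphertext with key:
  Ciphertext: 100011
  Key:        101011
  XOR:        001000
Step 2: Plaintext = 001000 = 8 in decimal.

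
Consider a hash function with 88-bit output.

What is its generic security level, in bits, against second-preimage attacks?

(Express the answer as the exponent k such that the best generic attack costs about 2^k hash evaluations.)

Step 1: The hash has a 88-bit output.
Step 2: Second-preimage resistance means: given a specific input x, it should be infeasible to find a different y with h(y) = h(x).
With a 88-bit output, a generic search for a second preimage costs about 2^88 evaluations (each trial matches the fixed target with probability 2^-88).
Step 3: Security level = 88 bits.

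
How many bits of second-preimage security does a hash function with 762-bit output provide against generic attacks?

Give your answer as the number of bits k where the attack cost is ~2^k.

Step 1: The hash has a 762-bit output.
Step 2: Second-preimage resistance means: given a specific input x, it should be infeasible to find a different y with h(y) = h(x).
With a 762-bit output, a generic search for a second preimage costs about 2^762 evaluations (each trial matches the fixed target with probability 2^-762).
Step 3: Security level = 762 bits.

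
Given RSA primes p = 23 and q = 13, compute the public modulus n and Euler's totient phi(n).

Step 1: n = p * q = 23 * 13 = 299.
Step 2: phi(n) = (p-1)(q-1) = 22 * 12 = 264.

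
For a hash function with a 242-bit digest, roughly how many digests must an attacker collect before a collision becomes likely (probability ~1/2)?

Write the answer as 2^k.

Step 1: The birthday paradox gives collision probability ~50% after sqrt(2^n) = 2^(n/2) hashes.
Step 2: For 242-bit output: 2^(242/2) = 2^121.
Step 3: Approximately 2^121 hash computations needed.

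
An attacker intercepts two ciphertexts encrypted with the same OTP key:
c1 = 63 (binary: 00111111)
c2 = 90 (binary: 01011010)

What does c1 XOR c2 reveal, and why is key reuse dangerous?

Step 1: c1 XOR c2 = (m1 XOR k) XOR (m2 XOR k).
Step 2: By XOR associativity/commutativity: = m1 XOR m2 XOR k XOR k = m1 XOR m2.
Step 3: 00111111 XOR 01011010 = 01100101 = 101.
Step 4: The key cancels out! An attacker learns m1 XOR m2 = 101, revealing the relationship between plaintexts.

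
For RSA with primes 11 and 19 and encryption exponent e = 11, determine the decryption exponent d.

Step 1: n = 11 * 19 = 209.
Step 2: phi(n) = 10 * 18 = 180.
Step 3: Find d such that 11 * d = 1 (mod 180).
Step 4: d = 11^(-1) mod 180 = 131.
Verification: 11 * 131 = 1441 = 8 * 180 + 1.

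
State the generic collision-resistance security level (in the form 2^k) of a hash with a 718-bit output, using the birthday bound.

Step 1: The birthday paradox gives collision probability ~50% after sqrt(2^n) = 2^(n/2) hashes.
Step 2: For 718-bit output: 2^(718/2) = 2^359.
Step 3: Approximately 2^359 hash computations needed.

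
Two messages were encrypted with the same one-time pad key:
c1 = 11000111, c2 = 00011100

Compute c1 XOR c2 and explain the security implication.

Step 1: c1 XOR c2 = (m1 XOR k) XOR (m2 XOR k).
Step 2: By XOR associativity/commutativity: = m1 XOR m2 XOR k XOR k = m1 XOR m2.
Step 3: 11000111 XOR 00011100 = 11011011 = 219.
Step 4: The key cancels out! An attacker learns m1 XOR m2 = 219, revealing the relationship between plaintexts.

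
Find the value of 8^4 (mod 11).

Step 1: Compute 8^4 mod 11 step by step, reducing modulo 11 at each step.
  8^1 mod 11 = 8
  8^2 mod 11 = (8 * 8) mod 11 = 9
  8^3 mod 11 = (9 * 8) mod 11 = 6
  8^4 mod 11 = (6 * 8) mod 11 = 4
Step 2: Result = 4.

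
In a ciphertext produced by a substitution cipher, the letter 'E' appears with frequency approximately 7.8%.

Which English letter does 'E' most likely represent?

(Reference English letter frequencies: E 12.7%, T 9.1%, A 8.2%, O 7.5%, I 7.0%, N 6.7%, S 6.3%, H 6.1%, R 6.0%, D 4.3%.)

Step 1: The observed frequency is 7.8%.
Step 2: Compare with English frequencies:
  E: 12.7% (difference: 4.9%)
  T: 9.1% (difference: 1.3%)
  A: 8.2% (difference: 0.4%)
  O: 7.5% (difference: 0.3%) <-- closest
  I: 7.0% (difference: 0.8%)
  N: 6.7% (difference: 1.1%)
  S: 6.3% (difference: 1.5%)
  H: 6.1% (difference: 1.7%)
  R: 6.0% (difference: 1.8%)
  D: 4.3% (difference: 3.5%)
Step 3: 'E' most likely represents 'O' (frequency 7.5%).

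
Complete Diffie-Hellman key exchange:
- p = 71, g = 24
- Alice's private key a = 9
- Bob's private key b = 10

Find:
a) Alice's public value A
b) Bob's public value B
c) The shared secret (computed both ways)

Step 1: A = g^a mod p = 24^9 mod 71 = 40.
Step 2: B = g^b mod p = 24^10 mod 71 = 37.
Step 3: Alice computes s = B^a mod p = 37^9 mod 71 = 20.
Step 4: Bob computes s = A^b mod p = 40^10 mod 71 = 20.
Both sides agree: shared secret = 20.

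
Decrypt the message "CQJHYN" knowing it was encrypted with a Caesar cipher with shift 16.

Step 1: Reverse the shift by subtracting 16 from each letter position.
  C (position 2) -> position (2-16) mod 26 = 12 -> M
  Q (position 16) -> position (16-16) mod 26 = 0 -> A
  J (position 9) -> position (9-16) mod 26 = 19 -> T
  H (position 7) -> position (7-16) mod 26 = 17 -> R
  Y (position 24) -> position (24-16) mod 26 = 8 -> I
  N (position 13) -> position (13-16) mod 26 = 23 -> X
Decrypted message: MATRIX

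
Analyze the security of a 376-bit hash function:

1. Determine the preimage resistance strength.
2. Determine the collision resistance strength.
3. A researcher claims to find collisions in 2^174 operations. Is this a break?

Step 1: Preimage resistance requires brute-force of 2^376 operations.
Step 2: Collision resistance (birthday bound) = 2^(376/2) = 2^188.
Step 3: The claimed attack costs 2^174 operations.
Step 4: Since 2^174 < 2^188, the claimed attack beats the generic birthday bound, so collision resistance is broken.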